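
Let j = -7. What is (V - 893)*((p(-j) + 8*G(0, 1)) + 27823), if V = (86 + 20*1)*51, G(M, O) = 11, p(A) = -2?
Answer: 125953317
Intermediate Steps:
V = 5406 (V = (86 + 20)*51 = 106*51 = 5406)
(V - 893)*((p(-j) + 8*G(0, 1)) + 27823) = (5406 - 893)*((-2 + 8*11) + 27823) = 4513*((-2 + 88) + 27823) = 4513*(86 + 27823) = 4513*27909 = 125953317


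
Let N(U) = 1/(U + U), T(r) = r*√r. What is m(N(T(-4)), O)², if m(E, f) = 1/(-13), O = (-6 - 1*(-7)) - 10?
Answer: 1/169 ≈ 0.0059172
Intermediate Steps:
T(r) = r^(3/2)
N(U) = 1/(2*U)
O = -9 (O = (-6 + 7) - 10 = 1 - 10 = -9)
m(E, f) = -1/13
m(N(T(-4)), O)² = (-1/13)² = 1/169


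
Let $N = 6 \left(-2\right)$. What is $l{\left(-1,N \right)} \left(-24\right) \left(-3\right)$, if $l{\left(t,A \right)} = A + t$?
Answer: $-936$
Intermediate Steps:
$N = -12$
$l{\left(-1,N \right)} \left(-24\right) \left(-3\right) = \left(-12 - 1\right) \left(-24\right) \left(-3\right) = \left(-13\right) \left(-24\right) \left(-3\right) = 312 \left(-3\right) = -936$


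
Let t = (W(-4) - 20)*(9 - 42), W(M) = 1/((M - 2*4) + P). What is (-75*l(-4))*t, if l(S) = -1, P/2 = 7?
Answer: 96525/2 ≈ 48263.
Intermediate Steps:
P = 14 (P = 2*7 = 14)
W(M) = 1/(6 + M) (W(M) = 1/((M - 2*4) + 14) = 1/((M - 8) + 14) = 1/((-8 + M) + 14) = 1/(6 + M))
t = 1287/2 (t = (1/(6 - 4) - 20)*(9 - 42) = (1/2 - 20)*(-33) = (½ - 20)*(-33) = -39/2*(-33) = 1287/2 ≈ 643.50)
(-75*l(-4))*t = -75*(-1)*(1287/2) = 75*(1287/2) = 96525/2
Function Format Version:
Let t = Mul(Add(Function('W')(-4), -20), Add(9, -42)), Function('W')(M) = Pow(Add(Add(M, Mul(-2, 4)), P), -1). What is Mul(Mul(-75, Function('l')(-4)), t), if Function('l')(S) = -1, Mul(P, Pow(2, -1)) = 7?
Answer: Rational(96525, 2) ≈ 48263.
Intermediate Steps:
P = 14 (P = Mul(2, 7) = 14)
Function('W')(M) = Pow(Add(6, M), -1) (Function('W')(M) = Pow(Add(Add(M, Mul(-2, 4)), 14), -1) = Pow(Add(Add(M, -8), 14), -1) = Pow(Add(Add(-8, M), 14), -1) = Pow(Add(6, M), -1))
t = Rational(1287, 2) (t = Mul(Add(Pow(Add(6, -4), -1), -20), Add(9, -42)) = Mul(Add(Pow(2, -1), -20), -33) = Mul(Add(Rational(1, 2), -20), -33) = Mul(Rational(-39, 2), -33) = Rational(1287, 2) ≈ 643.50)
Mul(Mul(-75, Function('l')(-4)), t) = Mul(Mul(-75, -1), Rational(1287, 2)) = Mul(75, Rational(1287, 2)) = Rational(96525, 2)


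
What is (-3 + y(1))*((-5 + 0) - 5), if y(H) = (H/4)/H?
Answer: 55/2 ≈ 27.500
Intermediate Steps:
y(H) = ¼ (y(H) = (H*(¼))/H = (H/4)/H = ¼)
(-3 + y(1))*((-5 + 0) - 5) = (-3 + ¼)*((-5 + 0) - 5) = -11*(-5 - 5)/4 = -11/4*(-10) = 55/2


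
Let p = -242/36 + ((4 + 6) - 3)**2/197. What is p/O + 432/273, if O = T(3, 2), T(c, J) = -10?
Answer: 1439029/645372 ≈ 2.2298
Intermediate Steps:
O = -10
p = -22955/3546 (p = -242*1/36 + (10 - 3)**2*(1/197) = -121/18 + 7**2*(1/197) = -121/18 + 49*(1/197) = -121/18 + 49/197 = -22955/3546 ≈ -6.4735)
p/O + 432/273 = -22955/3546/(-10) + 432/273 = -22955/3546*(-1/10) + 432*(1/273) = 4591/7092 + 144/91 = 1439029/645372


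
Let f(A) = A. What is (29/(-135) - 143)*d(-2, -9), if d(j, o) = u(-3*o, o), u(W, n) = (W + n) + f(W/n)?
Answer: -19334/9 ≈ -2148.2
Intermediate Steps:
u(W, n) = W + n + W/n (u(W, n) = (W + n) + W/n = W + n + W/n)
d(j, o) = -3 - 2*o (d(j, o) = -3*o + o + (-3*o)/o = -3*o + o - 3 = -3 - 2*o)
(29/(-135) - 143)*d(-2, -9) = (29/(-135) - 143)*(-3 - 2*(-9)) = (29*(-1/135) - 143)*(-3 + 18) = (-29/135 - 143)*15 = -19334/135*15 = -19334/9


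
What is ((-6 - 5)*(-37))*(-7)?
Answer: -2849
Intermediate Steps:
((-6 - 5)*(-37))*(-7) = -11*(-37)*(-7) = 407*(-7) = -2849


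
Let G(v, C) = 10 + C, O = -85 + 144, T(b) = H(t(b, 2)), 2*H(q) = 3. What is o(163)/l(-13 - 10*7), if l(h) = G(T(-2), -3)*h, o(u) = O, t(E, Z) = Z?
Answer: -59/581 ≈ -0.10155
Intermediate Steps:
H(q) = 3/2 (H(q) = (½)*3 = 3/2)
T(b) = 3/2
O = 59
o(u) = 59
l(h) = 7*h (l(h) = (10 - 3)*h = 7*h)
o(163)/l(-13 - 10*7) = 59/((7*(-13 - 10*7))) = 59/((7*(-13 - 70))) = 59/((7*(-83))) = 59/(-581) = 59*(-1/581) = -59/581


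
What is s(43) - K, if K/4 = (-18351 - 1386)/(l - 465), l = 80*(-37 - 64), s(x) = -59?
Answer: -583103/8545 ≈ -68.239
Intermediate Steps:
l = -8080 (l = 80*(-101) = -8080)
K = 78948/8545 (K = 4*((-18351 - 1386)/(-8080 - 465)) = 4*(-19737/(-8545)) = 4*(-19737*(-1/8545)) = 4*(19737/8545) = 78948/8545 ≈ 9.2391)
s(43) - K = -59 - 1*78948/8545 = -59 - 78948/8545 = -583103/8545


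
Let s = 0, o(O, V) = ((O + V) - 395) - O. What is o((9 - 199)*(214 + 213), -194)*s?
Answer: 0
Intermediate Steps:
o(O, V) = -395 + V (o(O, V) = (-395 + O + V) - O = -395 + V)
o((9 - 199)*(214 + 213), -194)*s = (-395 - 194)*0 = -589*0 = 0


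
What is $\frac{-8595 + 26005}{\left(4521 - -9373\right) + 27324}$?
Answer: $\frac{8705}{20609} \approx 0.42239$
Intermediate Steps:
$\frac{-8595 + 26005}{\left(4521 - -9373\right) + 27324} = \frac{17410}{\left(4521 + 9373\right) + 27324} = \frac{17410}{13894 + 27324} = \frac{17410}{41218} = 17410 \cdot \frac{1}{41218} = \frac{8705}{20609}$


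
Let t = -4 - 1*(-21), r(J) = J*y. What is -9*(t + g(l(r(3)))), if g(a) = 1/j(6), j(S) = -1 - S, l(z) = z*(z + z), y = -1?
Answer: -1062/7 ≈ -151.71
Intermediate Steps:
r(J) = -J (r(J) = J*(-1) = -J)
l(z) = 2*z² (l(z) = z*(2*z) = 2*z²)
t = 17 (t = -4 + 21 = 17)
g(a) = -⅐ (g(a) = 1/(-1 - 1*6) = 1/(-1 - 6) = 1/(-7) = -⅐)
-9*(t + g(l(r(3)))) = -9*(17 - ⅐) = -9*118/7 = -1062/7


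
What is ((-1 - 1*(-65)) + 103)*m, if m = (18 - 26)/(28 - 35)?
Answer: 1336/7 ≈ 190.86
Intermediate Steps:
m = 8/7 (m = -8/(-7) = -8*(-⅐) = 8/7 ≈ 1.1429)
((-1 - 1*(-65)) + 103)*m = ((-1 - 1*(-65)) + 103)*(8/7) = ((-1 + 65) + 103)*(8/7) = (64 + 103)*(8/7) = 167*(8/7) = 1336/7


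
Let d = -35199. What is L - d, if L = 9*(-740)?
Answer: 28539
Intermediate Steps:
L = -6660
L - d = -6660 - 1*(-35199) = -6660 + 35199 = 28539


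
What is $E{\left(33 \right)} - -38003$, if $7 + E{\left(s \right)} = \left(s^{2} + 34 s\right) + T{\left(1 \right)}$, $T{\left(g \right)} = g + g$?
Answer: $40209$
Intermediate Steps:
$T{\left(g \right)} = 2 g$
$E{\left(s \right)} = -5 + s^{2} + 34 s$ ($E{\left(s \right)} = -7 + \left(\left(s^{2} + 34 s\right) + 2 \cdot 1\right) = -7 + \left(\left(s^{2} + 34 s\right) + 2\right) = -7 + \left(2 + s^{2} + 34 s\right) = -5 + s^{2} + 34 s$)
$E{\left(33 \right)} - -38003 = \left(-5 + 33^{2} + 34 \cdot 33\right) - -38003 = \left(-5 + 1089 + 1122\right) + 38003 = 2206 + 38003 = 40209$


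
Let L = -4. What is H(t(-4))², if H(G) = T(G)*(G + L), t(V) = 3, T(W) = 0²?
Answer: 0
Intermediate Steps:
T(W) = 0
H(G) = 0 (H(G) = 0*(G - 4) = 0*(-4 + G) = 0)
H(t(-4))² = 0² = 0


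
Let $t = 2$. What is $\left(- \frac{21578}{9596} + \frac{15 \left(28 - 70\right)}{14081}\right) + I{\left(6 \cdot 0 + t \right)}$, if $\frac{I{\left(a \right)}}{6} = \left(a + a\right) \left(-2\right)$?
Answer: $- \frac{3397853273}{67560638} \approx -50.293$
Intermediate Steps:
$I{\left(a \right)} = - 24 a$ ($I{\left(a \right)} = 6 \left(a + a\right) \left(-2\right) = 6 \cdot 2 a \left(-2\right) = 6 \left(- 4 a\right) = - 24 a$)
$\left(- \frac{21578}{9596} + \frac{15 \left(28 - 70\right)}{14081}\right) + I{\left(6 \cdot 0 + t \right)} = \left(- \frac{21578}{9596} + \frac{15 \left(28 - 70\right)}{14081}\right) - 24 \left(6 \cdot 0 + 2\right) = \left(\left(-21578\right) \frac{1}{9596} + 15 \left(-42\right) \frac{1}{14081}\right) - 24 \left(0 + 2\right) = \left(- \frac{10789}{4798} - \frac{630}{14081}\right) - 48 = - \frac{154942649}{67560638} - 48 = - \frac{3397853273}{67560638}$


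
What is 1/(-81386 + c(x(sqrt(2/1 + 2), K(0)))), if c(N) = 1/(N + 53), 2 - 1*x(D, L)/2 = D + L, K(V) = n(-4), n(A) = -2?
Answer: -57/4639001 ≈ -1.2287e-5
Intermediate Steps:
K(V) = -2
x(D, L) = 4 - 2*D - 2*L (x(D, L) = 4 - 2*(D + L) = 4 + (-2*D - 2*L) = 4 - 2*D - 2*L)
c(N) = 1/(53 + N)
1/(-81386 + c(x(sqrt(2/1 + 2), K(0)))) = 1/(-81386 + 1/(53 + (4 - 2*sqrt(2/1 + 2) - 2*(-2)))) = 1/(-81386 + 1/(53 + (4 - 2*sqrt(2*1 + 2) + 4))) = 1/(-81386 + 1/(53 + (4 - 2*sqrt(2 + 2) + 4))) = 1/(-81386 + 1/(53 + (4 - 2*sqrt(4) + 4))) = 1/(-81386 + 1/(53 + (4 - 2*2 + 4))) = 1/(-81386 + 1/(53 + (4 - 4 + 4))) = 1/(-81386 + 1/(53 + 4)) = 1/(-81386 + 1/57) = 1/(-4639001/57) = -57/4639001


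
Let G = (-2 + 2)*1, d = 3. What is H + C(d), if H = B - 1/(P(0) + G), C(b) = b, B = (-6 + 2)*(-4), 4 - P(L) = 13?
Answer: 172/9 ≈ 19.111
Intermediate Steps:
P(L) = -9 (P(L) = 4 - 1*13 = 4 - 13 = -9)
B = 16 (B = -4*(-4) = 16)
G = 0 (G = 0*1 = 0)
H = 145/9 (H = 16 - 1/(-9 + 0) = 16 - 1/(-9) = 16 - 1*(-⅑) = 16 + ⅑ = 145/9 ≈ 16.111)
H + C(d) = 145/9 + 3 = 172/9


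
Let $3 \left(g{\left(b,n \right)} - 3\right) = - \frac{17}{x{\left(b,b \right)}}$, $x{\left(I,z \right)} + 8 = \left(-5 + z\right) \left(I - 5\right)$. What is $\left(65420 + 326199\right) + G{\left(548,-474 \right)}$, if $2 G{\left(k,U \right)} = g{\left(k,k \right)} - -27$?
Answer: $\frac{692818561147}{1769046} \approx 3.9163 \cdot 10^{5}$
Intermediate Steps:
$x{\left(I,z \right)} = -8 + \left(-5 + I\right) \left(-5 + z\right)$ ($x{\left(I,z \right)} = -8 + \left(-5 + z\right) \left(I - 5\right) = -8 + \left(-5 + z\right) \left(-5 + I\right) = -8 + \left(-5 + I\right) \left(-5 + z\right)$)
$g{\left(b,n \right)} = 3 - \frac{17}{3 \left(17 + b^{2} - 10 b\right)}$ ($g{\left(b,n \right)} = 3 + \frac{\left(-17\right) \frac{1}{17 - 5 b - 5 b + b b}}{3} = 3 + \frac{\left(-17\right) \frac{1}{17 - 5 b - 5 b + b^{2}}}{3} = 3 + \frac{\left(-17\right) \frac{1}{17 + b^{2} - 10 b}}{3} = 3 - \frac{17}{3 \left(17 + b^{2} - 10 b\right)}$)
$G{\left(k,U \right)} = \frac{27}{2} + \frac{136 - 90 k + 9 k^{2}}{6 \left(17 + k^{2} - 10 k\right)}$ ($G{\left(k,U \right)} = \frac{\frac{136 - 90 k + 9 k^{2}}{3 \left(17 + k^{2} - 10 k\right)} - -27}{2} = \frac{\frac{136 - 90 k + 9 k^{2}}{3 \left(17 + k^{2} - 10 k\right)} + 27}{2} = \frac{27 + \frac{136 - 90 k + 9 k^{2}}{3 \left(17 + k^{2} - 10 k\right)}}{2} = \frac{27}{2} + \frac{136 - 90 k + 9 k^{2}}{6 \left(17 + k^{2} - 10 k\right)}$)
$\left(65420 + 326199\right) + G{\left(548,-474 \right)} = \left(65420 + 326199\right) + \frac{1513 - 493200 + 90 \cdot 548^{2}}{6 \left(17 + 548^{2} - 5480\right)} = 391619 + \frac{1513 - 493200 + 90 \cdot 300304}{6 \left(17 + 300304 - 5480\right)} = 391619 + \frac{1513 - 493200 + 27027360}{6 \cdot 294841} = 391619 + \frac{1}{6} \cdot \frac{1}{294841} \cdot 26535673 = 391619 + \frac{26535673}{1769046} = \frac{692818561147}{1769046}$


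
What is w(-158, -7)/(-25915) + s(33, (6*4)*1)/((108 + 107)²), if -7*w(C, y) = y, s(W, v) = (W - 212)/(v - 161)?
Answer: -338808/32823031975 ≈ -1.0322e-5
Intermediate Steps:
s(W, v) = (-212 + W)/(-161 + v)
w(C, y) = -y/7
w(-158, -7)/(-25915) + s(33, (6*4)*1)/((108 + 107)²) = -⅐*(-7)/(-25915) + ((-212 + 33)/(-161 + (6*4)*1))/((108 + 107)²) = 1*(-1/25915) + (-179/(-161 + 24*1))/(215²) = -1/25915 + (-179/(-161 + 24))/46225 = -1/25915 + (-179/(-137))*(1/46225) = -1/25915 - 1/137*(-179)*(1/46225) = -1/25915 + (179/137)*(1/46225) = -1/25915 + 179/6332825 = -338808/32823031975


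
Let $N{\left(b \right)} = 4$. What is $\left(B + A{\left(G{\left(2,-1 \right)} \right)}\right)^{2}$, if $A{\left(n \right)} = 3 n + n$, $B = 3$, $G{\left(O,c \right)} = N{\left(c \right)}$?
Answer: $361$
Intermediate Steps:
$G{\left(O,c \right)} = 4$
$A{\left(n \right)} = 4 n$
$\left(B + A{\left(G{\left(2,-1 \right)} \right)}\right)^{2} = \left(3 + 4 \cdot 4\right)^{2} = \left(3 + 16\right)^{2} = 19^{2} = 361$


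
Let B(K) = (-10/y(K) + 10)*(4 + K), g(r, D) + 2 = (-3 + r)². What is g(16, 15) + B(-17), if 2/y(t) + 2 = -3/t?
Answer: -1386/17 ≈ -81.529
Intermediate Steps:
g(r, D) = -2 + (-3 + r)²
y(t) = 2/(-2 - 3/t)
B(K) = (4 + K)*(10 + 5*(3 + 2*K)/K) (B(K) = (-10*(-(3 + 2*K)/(2*K)) + 10)*(4 + K) = (-(-5)*(3 + 2*K)/K + 10)*(4 + K) = (5*(3 + 2*K)/K + 10)*(4 + K) = (10 + 5*(3 + 2*K)/K)*(4 + K) = (4 + K)*(10 + 5*(3 + 2*K)/K))
g(16, 15) + B(-17) = (-2 + (-3 + 16)²) + (95 + 20*(-17) + 60/(-17)) = (-2 + 13²) + (95 - 340 + 60*(-1/17)) = (-2 + 169) + (95 - 340 - 60/17) = 167 - 4225/17 = -1386/17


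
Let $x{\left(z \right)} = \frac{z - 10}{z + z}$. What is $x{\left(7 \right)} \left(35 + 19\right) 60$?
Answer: $- \frac{4860}{7} \approx -694.29$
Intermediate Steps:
$x{\left(z \right)} = \frac{-10 + z}{2 z}$
$x{\left(7 \right)} \left(35 + 19\right) 60 = \frac{-10 + 7}{2 \cdot 7} \left(35 + 19\right) 60 = \frac{1}{2} \cdot \frac{1}{7} \left(-3\right) 54 \cdot 60 = \left(- \frac{3}{14}\right) 54 \cdot 60 = \left(- \frac{81}{7}\right) 60 = - \frac{4860}{7}$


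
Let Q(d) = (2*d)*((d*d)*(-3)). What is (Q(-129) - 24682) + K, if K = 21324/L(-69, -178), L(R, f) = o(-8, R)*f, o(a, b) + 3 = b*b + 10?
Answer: 2727618378221/212176 ≈ 1.2855e+7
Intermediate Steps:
o(a, b) = 7 + b² (o(a, b) = -3 + (b*b + 10) = -3 + (b² + 10) = -3 + (10 + b²) = 7 + b²)
Q(d) = -6*d³ (Q(d) = (2*d)*(d²*(-3)) = (2*d)*(-3*d²) = -6*d³)
L(R, f) = f*(7 + R²) (L(R, f) = (7 + R²)*f = f*(7 + R²))
K = -5331/212176 (K = 21324/((-178*(7 + (-69)²))) = 21324/((-178*(7 + 4761))) = 21324/((-178*4768)) = 21324/(-848704) = 21324*(-1/848704) = -5331/212176 ≈ -0.025125)
(Q(-129) - 24682) + K = (-6*(-129)³ - 24682) - 5331/212176 = (-6*(-2146689) - 24682) - 5331/212176 = (12880134 - 24682) - 5331/212176 = 12855452 - 5331/212176 = 2727618378221/212176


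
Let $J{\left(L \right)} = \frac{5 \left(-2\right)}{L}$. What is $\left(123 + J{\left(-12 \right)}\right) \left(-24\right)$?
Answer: $-2972$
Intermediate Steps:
$J{\left(L \right)} = - \frac{10}{L}$
$\left(123 + J{\left(-12 \right)}\right) \left(-24\right) = \left(123 - \frac{10}{-12}\right) \left(-24\right) = \left(123 - - \frac{5}{6}\right) \left(-24\right) = \left(123 + \frac{5}{6}\right) \left(-24\right) = \frac{743}{6} \left(-24\right) = -2972$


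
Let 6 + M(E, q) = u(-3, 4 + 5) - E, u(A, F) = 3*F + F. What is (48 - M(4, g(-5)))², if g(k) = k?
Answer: 484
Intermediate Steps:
u(A, F) = 4*F
M(E, q) = 30 - E (M(E, q) = -6 + (4*(4 + 5) - E) = -6 + (4*9 - E) = -6 + (36 - E) = 30 - E)
(48 - M(4, g(-5)))² = (48 - (30 - 1*4))² = (48 - (30 - 4))² = (48 - 1*26)² = (48 - 26)² = 22² = 484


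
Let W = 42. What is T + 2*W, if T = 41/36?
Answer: 3065/36 ≈ 85.139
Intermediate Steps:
T = 41/36 (T = 41*(1/36) = 41/36 ≈ 1.1389)
T + 2*W = 41/36 + 2*42 = 41/36 + 84 = 3065/36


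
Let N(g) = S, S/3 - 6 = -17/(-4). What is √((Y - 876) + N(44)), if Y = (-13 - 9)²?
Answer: 17*I*√5/2 ≈ 19.007*I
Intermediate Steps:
S = 123/4 (S = 18 + 3*(-17/(-4)) = 18 + 3*(-17*(-¼)) = 18 + 3*(17/4) = 18 + 51/4 = 123/4 ≈ 30.750)
N(g) = 123/4
Y = 484 (Y = (-22)² = 484)
√((Y - 876) + N(44)) = √((484 - 876) + 123/4) = √(-392 + 123/4) = √(-1445/4) = 17*I*√5/2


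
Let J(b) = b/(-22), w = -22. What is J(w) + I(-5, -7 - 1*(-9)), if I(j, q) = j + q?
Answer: -2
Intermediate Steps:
J(b) = -b/22 (J(b) = b*(-1/22) = -b/22)
J(w) + I(-5, -7 - 1*(-9)) = -1/22*(-22) + (-5 + (-7 - 1*(-9))) = 1 + (-5 + (-7 + 9)) = 1 + (-5 + 2) = 1 - 3 = -2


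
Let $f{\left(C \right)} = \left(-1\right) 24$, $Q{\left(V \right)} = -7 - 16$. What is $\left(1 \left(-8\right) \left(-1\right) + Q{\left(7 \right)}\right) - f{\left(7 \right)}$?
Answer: $9$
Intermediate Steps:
$Q{\left(V \right)} = -23$
$f{\left(C \right)} = -24$
$\left(1 \left(-8\right) \left(-1\right) + Q{\left(7 \right)}\right) - f{\left(7 \right)} = \left(1 \left(-8\right) \left(-1\right) - 23\right) - -24 = \left(\left(-8\right) \left(-1\right) - 23\right) + 24 = \left(8 - 23\right) + 24 = -15 + 24 = 9$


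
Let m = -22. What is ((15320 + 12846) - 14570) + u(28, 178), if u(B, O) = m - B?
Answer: 13546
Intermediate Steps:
u(B, O) = -22 - B
((15320 + 12846) - 14570) + u(28, 178) = ((15320 + 12846) - 14570) + (-22 - 1*28) = (28166 - 14570) + (-22 - 28) = 13596 - 50 = 13546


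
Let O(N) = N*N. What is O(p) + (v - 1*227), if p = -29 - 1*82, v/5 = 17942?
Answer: 101804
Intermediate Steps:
v = 89710 (v = 5*17942 = 89710)
p = -111 (p = -29 - 82 = -111)
O(N) = N²
O(p) + (v - 1*227) = (-111)² + (89710 - 1*227) = 12321 + (89710 - 227) = 12321 + 89483 = 101804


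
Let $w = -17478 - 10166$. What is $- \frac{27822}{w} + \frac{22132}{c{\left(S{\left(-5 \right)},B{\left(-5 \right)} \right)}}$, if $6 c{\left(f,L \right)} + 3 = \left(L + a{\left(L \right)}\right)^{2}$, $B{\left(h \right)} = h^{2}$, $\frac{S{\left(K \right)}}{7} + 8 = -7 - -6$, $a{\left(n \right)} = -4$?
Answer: $\frac{306924007}{1009006} \approx 304.18$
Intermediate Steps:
$w = -27644$
$S{\left(K \right)} = -63$ ($S{\left(K \right)} = -56 + 7 \left(-7 - -6\right) = -56 + 7 \left(-7 + 6\right) = -56 + 7 \left(-1\right) = -56 - 7 = -63$)
$c{\left(f,L \right)} = - \frac{1}{2} + \frac{\left(-4 + L\right)^{2}}{6}$ ($c{\left(f,L \right)} = - \frac{1}{2} + \frac{\left(L - 4\right)^{2}}{6} = - \frac{1}{2} + \frac{\left(-4 + L\right)^{2}}{6}$)
$- \frac{27822}{w} + \frac{22132}{c{\left(S{\left(-5 \right)},B{\left(-5 \right)} \right)}} = - \frac{27822}{-27644} + \frac{22132}{- \frac{1}{2} + \frac{\left(-4 + \left(-5\right)^{2}\right)^{2}}{6}} = \left(-27822\right) \left(- \frac{1}{27644}\right) + \frac{22132}{- \frac{1}{2} + \frac{\left(-4 + 25\right)^{2}}{6}} = \frac{13911}{13822} + \frac{22132}{- \frac{1}{2} + \frac{21^{2}}{6}} = \frac{13911}{13822} + \frac{22132}{- \frac{1}{2} + \frac{1}{6} \cdot 441} = \frac{13911}{13822} + \frac{22132}{- \frac{1}{2} + \frac{147}{2}} = \frac{13911}{13822} + \frac{22132}{73} = \frac{306924007}{1009006}$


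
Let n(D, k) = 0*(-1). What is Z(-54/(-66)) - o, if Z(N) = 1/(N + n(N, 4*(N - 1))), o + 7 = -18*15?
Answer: 2504/9 ≈ 278.22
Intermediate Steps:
o = -277 (o = -7 - 18*15 = -7 - 270 = -277)
n(D, k) = 0
Z(N) = 1/N (Z(N) = 1/(N + 0) = 1/N)
Z(-54/(-66)) - o = 1/(-54/(-66)) - 1*(-277) = 1/(-54*(-1/66)) + 277 = 1/(9/11) + 277 = 11/9 + 277 = 2504/9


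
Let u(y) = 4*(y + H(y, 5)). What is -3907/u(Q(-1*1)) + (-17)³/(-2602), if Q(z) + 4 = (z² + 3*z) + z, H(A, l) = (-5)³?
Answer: 6380039/686928 ≈ 9.2878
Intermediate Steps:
H(A, l) = -125
Q(z) = -4 + z² + 4*z (Q(z) = -4 + ((z² + 3*z) + z) = -4 + (z² + 4*z) = -4 + z² + 4*z)
u(y) = -500 + 4*y (u(y) = 4*(y - 125) = 4*(-125 + y) = -500 + 4*y)
-3907/u(Q(-1*1)) + (-17)³/(-2602) = -3907/(-500 + 4*(-4 + (-1*1)² + 4*(-1*1))) + (-17)³/(-2602) = -3907/(-500 + 4*(-4 + (-1)² + 4*(-1))) - 4913*(-1/2602) = -3907/(-500 + 4*(-4 + 1 - 4)) + 4913/2602 = -3907/(-500 + 4*(-7)) + 4913/2602 = -3907/(-500 - 28) + 4913/2602 = -3907/(-528) + 4913/2602 = -3907*(-1/528) + 4913/2602 = 3907/528 + 4913/2602 = 6380039/686928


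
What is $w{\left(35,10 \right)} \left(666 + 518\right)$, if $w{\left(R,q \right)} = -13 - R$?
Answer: $-56832$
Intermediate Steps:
$w{\left(35,10 \right)} \left(666 + 518\right) = \left(-13 - 35\right) \left(666 + 518\right) = \left(-13 - 35\right) 1184 = \left(-48\right) 1184 = -56832$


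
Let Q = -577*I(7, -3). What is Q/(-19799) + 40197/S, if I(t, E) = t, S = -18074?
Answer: -722859517/357847126 ≈ -2.0200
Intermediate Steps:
Q = -4039 (Q = -577*7 = -4039)
Q/(-19799) + 40197/S = -4039/(-19799) + 40197/(-18074) = -4039*(-1/19799) + 40197*(-1/18074) = 4039/19799 - 40197/18074 = -722859517/357847126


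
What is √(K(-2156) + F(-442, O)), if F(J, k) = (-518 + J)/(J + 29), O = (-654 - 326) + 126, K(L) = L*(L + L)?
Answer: 4*√99107777678/413 ≈ 3049.0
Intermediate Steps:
K(L) = 2*L² (K(L) = L*(2*L) = 2*L²)
O = -854 (O = -980 + 126 = -854)
F(J, k) = (-518 + J)/(29 + J)
√(K(-2156) + F(-442, O)) = √(2*(-2156)² + (-518 - 442)/(29 - 442)) = √(2*4648336 - 960/(-413)) = √(9296672 - 1/413*(-960)) = √(9296672 + 960/413) = √(3839526496/413) = 4*√99107777678/413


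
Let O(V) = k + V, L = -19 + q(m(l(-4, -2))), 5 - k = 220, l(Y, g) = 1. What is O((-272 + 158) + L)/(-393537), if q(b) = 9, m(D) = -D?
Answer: 113/131179 ≈ 0.00086142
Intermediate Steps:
k = -215 (k = 5 - 1*220 = 5 - 220 = -215)
L = -10 (L = -19 + 9 = -10)
O(V) = -215 + V
O((-272 + 158) + L)/(-393537) = (-215 + ((-272 + 158) - 10))/(-393537) = (-215 + (-114 - 10))*(-1/393537) = (-215 - 124)*(-1/393537) = -339*(-1/393537) = 113/131179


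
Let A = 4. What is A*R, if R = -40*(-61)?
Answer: 9760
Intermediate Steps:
R = 2440
A*R = 4*2440 = 9760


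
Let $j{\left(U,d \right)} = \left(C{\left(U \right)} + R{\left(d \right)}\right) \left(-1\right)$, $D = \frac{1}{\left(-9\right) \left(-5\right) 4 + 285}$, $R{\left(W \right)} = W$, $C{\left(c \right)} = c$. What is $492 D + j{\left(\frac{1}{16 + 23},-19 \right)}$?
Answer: $\frac{121096}{6045} \approx 20.032$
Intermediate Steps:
$D = \frac{1}{465}$ ($D = \frac{1}{45 \cdot 4 + 285} = \frac{1}{180 + 285} = \frac{1}{465} \approx 0.0021505$)
$j{\left(U,d \right)} = - U - d$ ($j{\left(U,d \right)} = \left(U + d\right) \left(-1\right) = - U - d$)
$492 D + j{\left(\frac{1}{16 + 23},-19 \right)} = 492 \cdot \frac{1}{465} - \left(-19 + \frac{1}{16 + 23}\right) = \frac{164}{155} + \left(- \frac{1}{39} + 19\right) = \frac{164}{155} + \frac{740}{39} = \frac{121096}{6045}$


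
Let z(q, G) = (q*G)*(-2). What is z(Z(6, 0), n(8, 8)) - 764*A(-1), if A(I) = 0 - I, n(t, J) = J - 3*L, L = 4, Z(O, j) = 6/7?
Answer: -5300/7 ≈ -757.14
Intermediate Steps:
Z(O, j) = 6/7 (Z(O, j) = 6*(⅐) = 6/7)
n(t, J) = -12 + J (n(t, J) = J - 3*4 = J - 12 = -12 + J)
A(I) = -I
z(q, G) = -2*G*q (z(q, G) = (G*q)*(-2) = -2*G*q)
z(Z(6, 0), n(8, 8)) - 764*A(-1) = -2*(-12 + 8)*6/7 - 764*(-1*(-1)) = -2*(-4)*6/7 - 764 = 48/7 - 1*764 = 48/7 - 764 = -5300/7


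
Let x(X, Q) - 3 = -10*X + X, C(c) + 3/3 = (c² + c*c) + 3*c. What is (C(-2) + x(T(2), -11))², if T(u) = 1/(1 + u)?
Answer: 1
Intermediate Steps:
C(c) = -1 + 2*c² + 3*c (C(c) = -1 + ((c² + c*c) + 3*c) = -1 + ((c² + c²) + 3*c) = -1 + (2*c² + 3*c) = -1 + 2*c² + 3*c)
x(X, Q) = 3 - 9*X (x(X, Q) = 3 + (-10*X + X) = 3 - 9*X)
(C(-2) + x(T(2), -11))² = ((-1 + 2*(-2)² + 3*(-2)) + (3 - 9/(1 + 2)))² = ((-1 + 2*4 - 6) + (3 - 9/3))² = ((-1 + 8 - 6) + (3 - 9*⅓))² = (1 + (3 - 3))² = (1 + 0)² = 1² = 1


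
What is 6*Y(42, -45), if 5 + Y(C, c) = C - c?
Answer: 492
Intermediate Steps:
Y(C, c) = -5 + C - c (Y(C, c) = -5 + (C - c) = -5 + C - c)
6*Y(42, -45) = 6*(-5 + 42 - 1*(-45)) = 6*(-5 + 42 + 45) = 6*82 = 492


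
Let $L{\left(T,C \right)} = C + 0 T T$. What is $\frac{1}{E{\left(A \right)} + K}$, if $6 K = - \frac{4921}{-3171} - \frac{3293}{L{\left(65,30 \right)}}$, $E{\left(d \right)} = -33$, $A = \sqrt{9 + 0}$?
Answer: $- \frac{27180}{1387153} \approx -0.019594$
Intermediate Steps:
$A = 3$ ($A = \sqrt{9} = 3$)
$L{\left(T,C \right)} = C$ ($L{\left(T,C \right)} = C + 0 T = C + 0 = C$)
$K = - \frac{490213}{27180}$ ($K = \frac{- \frac{4921}{-3171} - \frac{3293}{30}}{6} = \frac{\left(-4921\right) \left(- \frac{1}{3171}\right) - \frac{3293}{30}}{6} = \frac{\frac{703}{453} - \frac{3293}{30}}{6} = \frac{1}{6} \left(- \frac{490213}{4530}\right) = - \frac{490213}{27180} \approx -18.036$)
$\frac{1}{E{\left(A \right)} + K} = \frac{1}{-33 - \frac{490213}{27180}} = \frac{1}{- \frac{1387153}{27180}} = - \frac{27180}{1387153}$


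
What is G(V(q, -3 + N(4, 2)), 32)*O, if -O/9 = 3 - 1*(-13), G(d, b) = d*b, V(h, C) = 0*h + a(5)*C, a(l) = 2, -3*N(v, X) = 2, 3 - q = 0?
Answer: 33792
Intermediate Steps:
q = 3 (q = 3 - 1*0 = 3 + 0 = 3)
N(v, X) = -⅔ (N(v, X) = -⅓*2 = -⅔)
V(h, C) = 2*C (V(h, C) = 0*h + 2*C = 0 + 2*C = 2*C)
G(d, b) = b*d
O = -144 (O = -9*(3 - 1*(-13)) = -9*(3 + 13) = -9*16 = -144)
G(V(q, -3 + N(4, 2)), 32)*O = (32*(2*(-3 - ⅔)))*(-144) = (32*(2*(-11/3)))*(-144) = (32*(-22/3))*(-144) = -704/3*(-144) = 33792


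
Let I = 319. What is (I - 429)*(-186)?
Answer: 20460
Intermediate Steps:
(I - 429)*(-186) = (319 - 429)*(-186) = -110*(-186) = 20460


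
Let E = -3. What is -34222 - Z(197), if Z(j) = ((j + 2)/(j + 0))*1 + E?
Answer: -6741342/197 ≈ -34220.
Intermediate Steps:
Z(j) = -3 + (2 + j)/j (Z(j) = ((j + 2)/(j + 0))*1 - 3 = ((2 + j)/j)*1 - 3 = (2 + j)/j - 3 = -3 + (2 + j)/j)
-34222 - Z(197) = -34222 - (-2 + 2/197) = -34222 - 1*(-392/197) = -34222 + 392/197 = -6741342/197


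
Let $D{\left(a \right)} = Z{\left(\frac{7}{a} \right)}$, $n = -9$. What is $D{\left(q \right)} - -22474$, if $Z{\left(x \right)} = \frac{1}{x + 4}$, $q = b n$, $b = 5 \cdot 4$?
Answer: $\frac{16024142}{713} \approx 22474.0$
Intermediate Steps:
$b = 20$
$q = -180$ ($q = 20 \left(-9\right) = -180$)
$Z{\left(x \right)} = \frac{1}{4 + x}$
$D{\left(a \right)} = \frac{1}{4 + \frac{7}{a}}$
$D{\left(q \right)} - -22474 = - \frac{180}{7 + 4 \left(-180\right)} - -22474 = - \frac{180}{7 - 720} + 22474 = - \frac{180}{-713} + 22474 = \left(-180\right) \left(- \frac{1}{713}\right) + 22474 = \frac{180}{713} + 22474 = \frac{16024142}{713}$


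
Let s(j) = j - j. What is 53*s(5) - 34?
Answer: -34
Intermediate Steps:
s(j) = 0
53*s(5) - 34 = 53*0 - 34 = 0 - 34 = -34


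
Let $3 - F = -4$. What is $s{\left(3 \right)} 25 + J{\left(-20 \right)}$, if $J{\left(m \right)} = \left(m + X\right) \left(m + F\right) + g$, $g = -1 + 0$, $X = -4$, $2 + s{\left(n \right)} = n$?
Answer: $336$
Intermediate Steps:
$s{\left(n \right)} = -2 + n$
$g = -1$
$F = 7$ ($F = 3 - -4 = 3 + 4 = 7$)
$J{\left(m \right)} = -1 + \left(-4 + m\right) \left(7 + m\right)$ ($J{\left(m \right)} = \left(m - 4\right) \left(m + 7\right) - 1 = \left(-4 + m\right) \left(7 + m\right) - 1 = -1 + \left(-4 + m\right) \left(7 + m\right)$)
$s{\left(3 \right)} 25 + J{\left(-20 \right)} = \left(-2 + 3\right) 25 + \left(-29 + \left(-20\right)^{2} + 3 \left(-20\right)\right) = 1 \cdot 25 - -311 = 25 + 311 = 336$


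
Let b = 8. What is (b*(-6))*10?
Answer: -480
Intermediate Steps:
(b*(-6))*10 = (8*(-6))*10 = -48*10 = -480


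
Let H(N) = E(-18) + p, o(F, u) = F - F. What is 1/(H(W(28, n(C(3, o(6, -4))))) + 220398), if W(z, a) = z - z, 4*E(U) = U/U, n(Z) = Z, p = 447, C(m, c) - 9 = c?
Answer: 4/883381 ≈ 4.5281e-6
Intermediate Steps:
o(F, u) = 0
C(m, c) = 9 + c
E(U) = ¼ (E(U) = (U/U)/4 = (¼)*1 = ¼)
W(z, a) = 0
H(N) = 1789/4 (H(N) = ¼ + 447 = 1789/4)
1/(H(W(28, n(C(3, o(6, -4))))) + 220398) = 1/(1789/4 + 220398) = 1/(883381/4) = 4/883381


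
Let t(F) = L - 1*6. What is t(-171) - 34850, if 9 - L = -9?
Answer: -34838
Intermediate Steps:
L = 18 (L = 9 - 1*(-9) = 9 + 9 = 18)
t(F) = 12 (t(F) = 18 - 1*6 = 18 - 6 = 12)
t(-171) - 34850 = 12 - 34850 = -34838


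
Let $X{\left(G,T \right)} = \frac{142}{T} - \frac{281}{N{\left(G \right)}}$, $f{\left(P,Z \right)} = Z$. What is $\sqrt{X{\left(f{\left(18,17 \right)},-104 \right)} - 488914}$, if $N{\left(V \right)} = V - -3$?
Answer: $\frac{2 i \sqrt{516431695}}{65} \approx 699.23 i$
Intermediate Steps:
$N{\left(V \right)} = 3 + V$ ($N{\left(V \right)} = V + 3 = 3 + V$)
$X{\left(G,T \right)} = - \frac{281}{3 + G} + \frac{142}{T}$ ($X{\left(G,T \right)} = \frac{142}{T} - \frac{281}{3 + G} = - \frac{281}{3 + G} + \frac{142}{T}$)
$\sqrt{X{\left(f{\left(18,17 \right)},-104 \right)} - 488914} = \sqrt{\left(- \frac{281}{3 + 17} + \frac{142}{-104}\right) - 488914} = \sqrt{\left(- \frac{281}{20} + 142 \left(- \frac{1}{104}\right)\right) - 488914} = \sqrt{\left(\left(-281\right) \frac{1}{20} - \frac{71}{52}\right) - 488914} = \sqrt{\left(- \frac{281}{20} - \frac{71}{52}\right) - 488914} = \sqrt{- \frac{1002}{65} - 488914} = \sqrt{- \frac{31780412}{65}} = \frac{2 i \sqrt{516431695}}{65}$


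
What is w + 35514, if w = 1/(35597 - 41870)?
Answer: 222779321/6273 ≈ 35514.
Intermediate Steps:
w = -1/6273 (w = 1/(-6273) = -1/6273 ≈ -0.00015941)
w + 35514 = -1/6273 + 35514 = 222779321/6273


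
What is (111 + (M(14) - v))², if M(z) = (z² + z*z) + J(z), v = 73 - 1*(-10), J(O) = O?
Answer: 188356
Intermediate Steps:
v = 83 (v = 73 + 10 = 83)
M(z) = z + 2*z² (M(z) = (z² + z*z) + z = (z² + z²) + z = 2*z² + z = z + 2*z²)
(111 + (M(14) - v))² = (111 + (14*(1 + 2*14) - 1*83))² = (111 + (14*(1 + 28) - 83))² = (111 + (14*29 - 83))² = (111 + (406 - 83))² = (111 + 323)² = 434² = 188356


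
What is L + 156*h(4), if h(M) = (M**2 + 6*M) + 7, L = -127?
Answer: 7205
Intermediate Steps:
h(M) = 7 + M**2 + 6*M
L + 156*h(4) = -127 + 156*(7 + 4**2 + 6*4) = -127 + 156*(7 + 16 + 24) = -127 + 156*47 = -127 + 7332 = 7205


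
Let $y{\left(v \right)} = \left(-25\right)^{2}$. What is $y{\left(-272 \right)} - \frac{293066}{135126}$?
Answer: $\frac{42080342}{67563} \approx 622.83$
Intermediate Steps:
$y{\left(v \right)} = 625$
$y{\left(-272 \right)} - \frac{293066}{135126} = 625 - \frac{293066}{135126} = 625 - \frac{146533}{67563} = \frac{42080342}{67563}$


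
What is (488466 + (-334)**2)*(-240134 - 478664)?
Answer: -431294613556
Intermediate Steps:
(488466 + (-334)**2)*(-240134 - 478664) = (488466 + 111556)*(-718798) = 600022*(-718798) = -431294613556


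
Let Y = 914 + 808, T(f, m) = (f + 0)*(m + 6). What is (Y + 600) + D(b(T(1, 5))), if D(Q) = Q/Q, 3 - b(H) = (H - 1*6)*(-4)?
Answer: 2323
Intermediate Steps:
T(f, m) = f*(6 + m)
b(H) = -21 + 4*H (b(H) = 3 - (H - 1*6)*(-4) = 3 - (H - 6)*(-4) = 3 - (-6 + H)*(-4) = 3 - (24 - 4*H) = 3 + (-24 + 4*H) = -21 + 4*H)
Y = 1722
D(Q) = 1
(Y + 600) + D(b(T(1, 5))) = (1722 + 600) + 1 = 2322 + 1 = 2323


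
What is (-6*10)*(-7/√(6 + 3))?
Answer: 140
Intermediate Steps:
(-6*10)*(-7/√(6 + 3)) = -(-420)/(√9) = -(-420)/3 = -60*(-7/3) = 140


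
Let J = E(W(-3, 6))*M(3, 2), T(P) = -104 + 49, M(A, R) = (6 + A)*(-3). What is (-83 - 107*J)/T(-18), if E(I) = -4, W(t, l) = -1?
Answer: 11639/55 ≈ 211.62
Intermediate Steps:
M(A, R) = -18 - 3*A
T(P) = -55
J = 108 (J = -4*(-18 - 3*3) = -4*(-18 - 9) = -4*(-27) = 108)
(-83 - 107*J)/T(-18) = (-83 - 107*108)/(-55) = (-83 - 11556)*(-1/55) = -11639*(-1/55) = 11639/55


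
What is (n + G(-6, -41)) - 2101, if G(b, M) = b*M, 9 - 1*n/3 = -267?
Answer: -1027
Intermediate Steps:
n = 828 (n = 27 - 3*(-267) = 27 + 801 = 828)
G(b, M) = M*b
(n + G(-6, -41)) - 2101 = (828 - 41*(-6)) - 2101 = (828 + 246) - 2101 = 1074 - 2101 = -1027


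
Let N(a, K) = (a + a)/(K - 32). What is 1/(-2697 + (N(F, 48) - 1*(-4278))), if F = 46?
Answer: 4/6347 ≈ 0.00063022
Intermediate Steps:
N(a, K) = 2*a/(-32 + K) (N(a, K) = (2*a)/(-32 + K) = 2*a/(-32 + K))
1/(-2697 + (N(F, 48) - 1*(-4278))) = 1/(-2697 + (2*46/(-32 + 48) - 1*(-4278))) = 1/(-2697 + (2*46/16 + 4278)) = 1/(-2697 + (2*46*(1/16) + 4278)) = 1/(-2697 + (23/4 + 4278)) = 1/(-2697 + 17135/4) = 1/(6347/4) = 4/6347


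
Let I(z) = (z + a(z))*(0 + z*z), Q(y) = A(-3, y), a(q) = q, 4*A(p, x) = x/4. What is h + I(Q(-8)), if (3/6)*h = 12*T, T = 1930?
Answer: 185279/4 ≈ 46320.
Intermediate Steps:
A(p, x) = x/16 (A(p, x) = (x/4)/4 = x/16)
Q(y) = y/16
I(z) = 2*z³ (I(z) = (z + z)*(0 + z*z) = (2*z)*(0 + z²) = (2*z)*z² = 2*z³)
h = 46320 (h = 2*(12*1930) = 2*23160 = 46320)
h + I(Q(-8)) = 46320 + 2*((1/16)*(-8))³ = 46320 + 2*(-½)³ = 46320 + 2*(-⅛) = 46320 - ¼ = 185279/4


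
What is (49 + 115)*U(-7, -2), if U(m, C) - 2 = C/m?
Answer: 2624/7 ≈ 374.86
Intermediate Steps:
U(m, C) = 2 + C/m
(49 + 115)*U(-7, -2) = (49 + 115)*(2 - 2/(-7)) = 164*(2 - 2*(-⅐)) = 164*(2 + 2/7) = 164*(16/7) = 2624/7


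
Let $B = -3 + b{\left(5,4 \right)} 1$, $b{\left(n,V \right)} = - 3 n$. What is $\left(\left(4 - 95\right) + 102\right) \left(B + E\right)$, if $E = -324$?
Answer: $-3762$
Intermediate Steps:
$B = -18$ ($B = -3 + \left(-3\right) 5 \cdot 1 = -3 - 15 = -18$)
$\left(\left(4 - 95\right) + 102\right) \left(B + E\right) = \left(\left(4 - 95\right) + 102\right) \left(-18 - 324\right) = \left(-91 + 102\right) \left(-342\right) = 11 \left(-342\right) = -3762$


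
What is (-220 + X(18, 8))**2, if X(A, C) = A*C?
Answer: 5776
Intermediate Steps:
(-220 + X(18, 8))**2 = (-220 + 18*8)**2 = (-220 + 144)**2 = (-76)**2 = 5776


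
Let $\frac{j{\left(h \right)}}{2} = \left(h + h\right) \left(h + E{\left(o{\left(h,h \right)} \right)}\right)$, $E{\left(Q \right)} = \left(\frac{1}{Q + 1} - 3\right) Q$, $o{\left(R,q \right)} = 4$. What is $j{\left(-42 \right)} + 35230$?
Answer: $\frac{220838}{5} \approx 44168.0$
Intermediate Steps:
$E{\left(Q \right)} = Q \left(-3 + \frac{1}{1 + Q}\right)$ ($E{\left(Q \right)} = \left(\frac{1}{1 + Q} - 3\right) Q = \left(-3 + \frac{1}{1 + Q}\right) Q = Q \left(-3 + \frac{1}{1 + Q}\right)$)
$j{\left(h \right)} = 4 h \left(- \frac{56}{5} + h\right)$ ($j{\left(h \right)} = 2 \left(h + h\right) \left(h - \frac{4 \left(2 + 3 \cdot 4\right)}{1 + 4}\right) = 2 \cdot 2 h \left(h - \frac{4 \left(2 + 12\right)}{5}\right) = 2 \cdot 2 h \left(h - 4 \cdot \frac{1}{5} \cdot 14\right) = 2 \cdot 2 h \left(h - \frac{56}{5}\right) = 2 \cdot 2 h \left(- \frac{56}{5} + h\right) = 4 h \left(- \frac{56}{5} + h\right)$)
$j{\left(-42 \right)} + 35230 = \frac{4}{5} \left(-42\right) \left(-56 + 5 \left(-42\right)\right) + 35230 = \frac{4}{5} \left(-42\right) \left(-56 - 210\right) + 35230 = \frac{4}{5} \left(-42\right) \left(-266\right) + 35230 = \frac{44688}{5} + 35230 = \frac{220838}{5}$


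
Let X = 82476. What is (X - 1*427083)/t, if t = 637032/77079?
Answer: -8853987651/212344 ≈ -41696.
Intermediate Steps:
t = 212344/25693 (t = 637032*(1/77079) = 212344/25693 ≈ 8.2647)
(X - 1*427083)/t = (82476 - 1*427083)/(212344/25693) = (82476 - 427083)*(25693/212344) = -344607*25693/212344 = -8853987651/212344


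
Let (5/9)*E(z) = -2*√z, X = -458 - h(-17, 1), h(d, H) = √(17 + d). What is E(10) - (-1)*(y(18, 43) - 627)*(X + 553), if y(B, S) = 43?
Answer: -55480 - 18*√10/5 ≈ -55491.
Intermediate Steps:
X = -458 (X = -458 - √(17 - 17) = -458 - √0 = -458 - 1*0 = -458 + 0 = -458)
E(z) = -18*√z/5 (E(z) = 9*(-2*√z)/5 = -18*√z/5)
E(10) - (-1)*(y(18, 43) - 627)*(X + 553) = -18*√10/5 - (-1)*(43 - 627)*(-458 + 553) = -18*√10/5 - (-1)*(-584*95) = -18*√10/5 - (-1)*(-55480) = -18*√10/5 - 1*55480 = -18*√10/5 - 55480 = -55480 - 18*√10/5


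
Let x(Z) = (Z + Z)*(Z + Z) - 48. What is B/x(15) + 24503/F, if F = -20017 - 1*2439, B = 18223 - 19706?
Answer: -13544701/4783128 ≈ -2.8318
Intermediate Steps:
B = -1483
x(Z) = -48 + 4*Z**2 (x(Z) = (2*Z)*(2*Z) - 48 = 4*Z**2 - 48 = -48 + 4*Z**2)
F = -22456 (F = -20017 - 2439 = -22456)
B/x(15) + 24503/F = -1483/(-48 + 4*15**2) + 24503/(-22456) = -1483/(-48 + 4*225) + 24503*(-1/22456) = -1483/(-48 + 900) - 24503/22456 = -1483/852 - 24503/22456 = -13544701/4783128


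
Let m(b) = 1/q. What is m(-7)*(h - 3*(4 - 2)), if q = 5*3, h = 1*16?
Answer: ⅔ ≈ 0.66667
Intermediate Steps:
h = 16
q = 15
m(b) = 1/15
m(-7)*(h - 3*(4 - 2)) = (16 - 3*(4 - 2))/15 = (16 - 3*2)/15 = (16 - 6)/15 = (1/15)*10 = ⅔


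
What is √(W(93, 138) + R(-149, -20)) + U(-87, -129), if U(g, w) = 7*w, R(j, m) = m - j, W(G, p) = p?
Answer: -903 + √267 ≈ -886.66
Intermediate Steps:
√(W(93, 138) + R(-149, -20)) + U(-87, -129) = √(138 + (-20 - 1*(-149))) + 7*(-129) = √(138 + (-20 + 149)) - 903 = √(138 + 129) - 903 = √267 - 903 = -903 + √267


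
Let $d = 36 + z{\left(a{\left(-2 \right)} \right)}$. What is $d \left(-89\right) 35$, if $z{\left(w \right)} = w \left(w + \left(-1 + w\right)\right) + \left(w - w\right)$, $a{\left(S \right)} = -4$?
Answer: $-224280$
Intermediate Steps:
$z{\left(w \right)} = w \left(-1 + 2 w\right)$ ($z{\left(w \right)} = w \left(-1 + 2 w\right) + 0 = w \left(-1 + 2 w\right)$)
$d = 72$ ($d = 36 - 4 \left(-1 + 2 \left(-4\right)\right) = 36 - 4 \left(-1 - 8\right) = 36 - -36 = 36 + 36 = 72$)
$d \left(-89\right) 35 = 72 \left(-89\right) 35 = \left(-6408\right) 35 = -224280$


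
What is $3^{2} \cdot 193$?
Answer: $1737$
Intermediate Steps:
$3^{2} \cdot 193 = 9 \cdot 193 = 1737$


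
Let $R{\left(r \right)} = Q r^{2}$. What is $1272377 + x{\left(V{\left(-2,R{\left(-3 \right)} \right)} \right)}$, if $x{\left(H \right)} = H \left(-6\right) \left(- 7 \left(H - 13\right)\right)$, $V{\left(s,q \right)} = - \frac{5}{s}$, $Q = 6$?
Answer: $\frac{2542549}{2} \approx 1.2713 \cdot 10^{6}$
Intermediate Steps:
$R{\left(r \right)} = 6 r^{2}$
$x{\left(H \right)} = - 6 H \left(91 - 7 H\right)$ ($x{\left(H \right)} = - 6 H \left(- 7 \left(-13 + H\right)\right) = - 6 H \left(91 - 7 H\right)$)
$1272377 + x{\left(V{\left(-2,R{\left(-3 \right)} \right)} \right)} = 1272377 + 42 \left(- \frac{5}{-2}\right) \left(-13 - \frac{5}{-2}\right) = 1272377 + 42 \left(\left(-5\right) \left(- \frac{1}{2}\right)\right) \left(-13 - - \frac{5}{2}\right) = 1272377 + 42 \cdot \frac{5}{2} \left(-13 + \frac{5}{2}\right) = 1272377 + 42 \cdot \frac{5}{2} \left(- \frac{21}{2}\right) = 1272377 - \frac{2205}{2} = \frac{2542549}{2}$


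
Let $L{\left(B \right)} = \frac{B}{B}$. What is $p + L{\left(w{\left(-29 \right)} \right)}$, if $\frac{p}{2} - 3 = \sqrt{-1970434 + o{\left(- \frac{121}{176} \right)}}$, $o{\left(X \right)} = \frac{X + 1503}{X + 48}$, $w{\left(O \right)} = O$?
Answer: $7 + \frac{2 i \sqrt{1129137037257}}{757} \approx 7.0 + 2807.4 i$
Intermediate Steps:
$o{\left(X \right)} = \frac{1503 + X}{48 + X}$
$L{\left(B \right)} = 1$
$p = 6 + \frac{2 i \sqrt{1129137037257}}{757}$ ($p = 6 + 2 \sqrt{-1970434 + \frac{1503 - \frac{121}{176}}{48 - \frac{121}{176}}} = 6 + 2 \sqrt{-1970434 + \frac{1503 - \frac{11}{16}}{48 - \frac{11}{16}}} = 6 + 2 \sqrt{-1970434 + \frac{1}{\frac{757}{16}} \cdot \frac{24037}{16}} = 6 + 2 \sqrt{-1970434 + \frac{16}{757} \cdot \frac{24037}{16}} = 6 + 2 \sqrt{-1970434 + \frac{24037}{757}} = 6 + 2 \sqrt{- \frac{1491594501}{757}} = 6 + 2 \frac{i \sqrt{1129137037257}}{757} = 6 + \frac{2 i \sqrt{1129137037257}}{757} \approx 6.0 + 2807.4 i$)
$p + L{\left(w{\left(-29 \right)} \right)} = \left(6 + \frac{2 i \sqrt{1129137037257}}{757}\right) + 1 = 7 + \frac{2 i \sqrt{1129137037257}}{757}$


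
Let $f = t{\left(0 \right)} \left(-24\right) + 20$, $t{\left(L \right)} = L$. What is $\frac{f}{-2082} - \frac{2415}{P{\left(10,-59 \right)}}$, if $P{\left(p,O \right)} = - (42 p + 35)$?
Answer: $\frac{71699}{13533} \approx 5.2981$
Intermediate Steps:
$f = 20$ ($f = 0 \left(-24\right) + 20 = 0 + 20 = 20$)
$P{\left(p,O \right)} = -35 - 42 p$ ($P{\left(p,O \right)} = - (35 + 42 p) = -35 - 42 p$)
$\frac{f}{-2082} - \frac{2415}{P{\left(10,-59 \right)}} = \frac{20}{-2082} - \frac{2415}{-35 - 420} = 20 \left(- \frac{1}{2082}\right) - \frac{2415}{-35 - 420} = - \frac{10}{1041} - \frac{2415}{-455} = - \frac{10}{1041} - - \frac{69}{13} = - \frac{10}{1041} + \frac{69}{13} = \frac{71699}{13533}$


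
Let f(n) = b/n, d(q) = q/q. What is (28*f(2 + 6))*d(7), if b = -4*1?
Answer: -14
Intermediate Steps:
b = -4
d(q) = 1
f(n) = -4/n
(28*f(2 + 6))*d(7) = (28*(-4/(2 + 6)))*1 = (28*(-4/8))*1 = (28*(-4*⅛))*1 = (28*(-½))*1 = -14*1 = -14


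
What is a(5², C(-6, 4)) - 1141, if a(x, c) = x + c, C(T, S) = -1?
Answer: -1117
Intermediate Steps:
a(x, c) = c + x
a(5², C(-6, 4)) - 1141 = (-1 + 5²) - 1141 = (-1 + 25) - 1141 = 24 - 1141 = -1117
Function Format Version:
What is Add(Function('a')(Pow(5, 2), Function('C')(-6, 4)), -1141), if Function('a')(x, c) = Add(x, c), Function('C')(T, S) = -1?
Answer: -1117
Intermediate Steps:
Function('a')(x, c) = Add(c, x)
Add(Function('a')(Pow(5, 2), Function('C')(-6, 4)), -1141) = Add(Add(-1, Pow(5, 2)), -1141) = Add(Add(-1, 25), -1141) = Add(24, -1141) = -1117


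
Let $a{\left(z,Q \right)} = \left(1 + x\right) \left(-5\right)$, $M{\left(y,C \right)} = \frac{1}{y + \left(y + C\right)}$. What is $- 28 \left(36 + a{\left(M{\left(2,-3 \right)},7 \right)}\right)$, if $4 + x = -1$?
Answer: $-1568$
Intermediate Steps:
$x = -5$ ($x = -4 - 1 = -5$)
$M{\left(y,C \right)} = \frac{1}{C + 2 y}$ ($M{\left(y,C \right)} = \frac{1}{y + \left(C + y\right)} = \frac{1}{C + 2 y}$)
$a{\left(z,Q \right)} = 20$ ($a{\left(z,Q \right)} = \left(1 - 5\right) \left(-5\right) = \left(-4\right) \left(-5\right) = 20$)
$- 28 \left(36 + a{\left(M{\left(2,-3 \right)},7 \right)}\right) = - 28 \left(36 + 20\right) = \left(-28\right) 56 = -1568$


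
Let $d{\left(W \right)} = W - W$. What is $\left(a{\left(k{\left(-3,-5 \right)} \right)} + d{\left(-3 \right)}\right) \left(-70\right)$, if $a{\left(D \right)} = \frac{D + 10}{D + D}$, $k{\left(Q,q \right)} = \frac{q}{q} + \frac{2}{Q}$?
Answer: $-1085$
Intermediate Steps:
$d{\left(W \right)} = 0$
$k{\left(Q,q \right)} = 1 + \frac{2}{Q}$
$a{\left(D \right)} = \frac{10 + D}{2 D}$
$\left(a{\left(k{\left(-3,-5 \right)} \right)} + d{\left(-3 \right)}\right) \left(-70\right) = \left(\frac{10 + \frac{2 - 3}{-3}}{2 \frac{2 - 3}{-3}} + 0\right) \left(-70\right) = \left(\frac{10 - - \frac{1}{3}}{2 \left(\left(- \frac{1}{3}\right) \left(-1\right)\right)} + 0\right) \left(-70\right) = \left(\frac{\frac{1}{\frac{1}{3}} \left(10 + \frac{1}{3}\right)}{2} + 0\right) \left(-70\right) = \left(\frac{1}{2} \cdot 3 \cdot \frac{31}{3} + 0\right) \left(-70\right) = \left(\frac{31}{2} + 0\right) \left(-70\right) = \frac{31}{2} \left(-70\right) = -1085$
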